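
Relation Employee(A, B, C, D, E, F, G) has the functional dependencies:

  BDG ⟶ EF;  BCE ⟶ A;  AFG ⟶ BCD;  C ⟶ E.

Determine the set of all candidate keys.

(A, F, G), (A, B, D, G), (B, C, D, G), (B, C, F, G)

Attribute G never appears on the right-hand side of any dependency, so G must belong to every candidate key.
{G}⁺ = {G}, which is not all of the schema, so we must add further attributes.
{A, F, G}⁺: AFG→BCD adds B, C, D; C→E adds E → {A, B, C, D, E, F, G}. Minimal: {F, G}⁺ = {F, G}; {A, G}⁺ = {A, G}; {A, F}⁺ = {A, F} — none reach the full schema.
{A, B, D, G}⁺: BDG→EF adds E, F; AFG→BCD adds C → {A, B, C, D, E, F, G}. Minimal: {B, D, G}⁺ = {B, D, E, F, G}; {A, D, G}⁺ = {A, D, G}; {A, B, G}⁺ = {A, B, G}; … — none reach the full schema.
{B, C, D, G}⁺: BDG→EF adds E, F; BCE→A adds A → {A, B, C, D, E, F, G}. Minimal: {C, D, G}⁺ = {C, D, E, G}; {B, D, G}⁺ = {B, D, E, F, G}; {B, C, G}⁺ = {A, B, C, E, G}; … — none reach the full schema.
{B, C, F, G}⁺: C→E adds E; BCE→A adds A; AFG→BCD adds D → {A, B, C, D, E, F, G}. Minimal: {C, F, G}⁺ = {C, E, F, G}; {B, F, G}⁺ = {B, F, G}; {B, C, G}⁺ = {A, B, C, E, G}; … — none reach the full schema.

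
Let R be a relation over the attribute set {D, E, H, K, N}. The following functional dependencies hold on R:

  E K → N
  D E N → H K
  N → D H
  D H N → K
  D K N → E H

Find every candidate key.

(N), (E, K)

{N}⁺: N→DH adds D, H; DHN→K adds K; DKN→EH adds E → {D, E, H, K, N}.
{E, K}⁺: EK→N adds N; N→DH adds D, H → {D, E, H, K, N}. Minimal: {K}⁺ = {K}; {E}⁺ = {E} — none reach the full schema.
Any other superkey contains one of these as a subset, so there are no further candidate keys.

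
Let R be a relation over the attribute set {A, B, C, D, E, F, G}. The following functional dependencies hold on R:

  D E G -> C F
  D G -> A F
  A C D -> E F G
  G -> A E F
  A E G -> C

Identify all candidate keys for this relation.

{B, D, G}; {A, B, C, D}

Attributes B, D never appear on any right-hand side, so every candidate key must contain {B, D}.
{B, D}⁺ = {B, D}, which is not all of the schema, so we must add further attributes.
{B, D, G}⁺: DG→AF adds A, F; G→AEF adds E; AEG→C adds C → {A, B, C, D, E, F, G}. Minimal: {D, G}⁺ = {A, C, D, E, F, G}; {B, G}⁺ = {A, B, C, E, F, G}; {B, D}⁺ = {B, D} — none reach the full schema.
{A, B, C, D}⁺: ACD→EFG adds E, F, G → {A, B, C, D, E, F, G}. Minimal: {B, C, D}⁺ = {B, C, D}; {A, C, D}⁺ = {A, C, D, E, F, G}; {A, B, D}⁺ = {A, B, D}; … — none reach the full schema.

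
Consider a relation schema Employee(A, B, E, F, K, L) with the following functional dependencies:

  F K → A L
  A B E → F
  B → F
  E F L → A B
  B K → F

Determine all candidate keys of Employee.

Attributes E, K never appear on any right-hand side, so every candidate key must contain {E, K}.
{E, K}⁺ = {E, K}, which is not all of the schema, so we must add further attributes.
{B, E, K}⁺: B→F adds F; FK→AL adds A, L → {A, B, E, F, K, L}.
{E, F, K}⁺: FK→AL adds A, L; EFL→AB adds B → {A, B, E, F, K, L}.

(B, E, K); (E, F, K)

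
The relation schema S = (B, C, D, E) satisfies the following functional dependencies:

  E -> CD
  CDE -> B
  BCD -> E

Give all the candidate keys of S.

{E}⁺: E→CD adds C, D; CDE→B adds B → {B, C, D, E}.
{B, C, D}⁺: BCD→E adds E → {B, C, D, E}. Minimal: {C, D}⁺ = {C, D}; {B, D}⁺ = {B, D}; {B, C}⁺ = {B, C} — none reach the full schema.

(E), (B, C, D)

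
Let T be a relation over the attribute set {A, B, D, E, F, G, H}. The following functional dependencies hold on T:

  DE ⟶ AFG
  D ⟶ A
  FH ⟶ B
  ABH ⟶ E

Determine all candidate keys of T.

Attributes D, H never appear on any right-hand side, so every candidate key must contain {D, H}.
{D, H}⁺ = {A, D, H}, which is not all of the schema, so we must add further attributes.
{B, D, H}⁺: D→A adds A; ABH→E adds E; DE→AFG adds F, G → {A, B, D, E, F, G, H}. Minimal: {D, H}⁺ = {A, D, H}; {B, H}⁺ = {B, H}; {B, D}⁺ = {A, B, D} — none reach the full schema.
{D, E, H}⁺: DE→AFG adds A, F, G; FH→B adds B → {A, B, D, E, F, G, H}. Minimal: {E, H}⁺ = {E, H}; {D, H}⁺ = {A, D, H}; {D, E}⁺ = {A, D, E, F, G} — none reach the full schema.
{D, F, H}⁺: D→A adds A; FH→B adds B; ABH→E adds E; DE→AFG adds G → {A, B, D, E, F, G, H}. Minimal: {F, H}⁺ = {B, F, H}; {D, H}⁺ = {A, D, H}; {D, F}⁺ = {A, D, F} — none reach the full schema.

BDH, DEH, DFH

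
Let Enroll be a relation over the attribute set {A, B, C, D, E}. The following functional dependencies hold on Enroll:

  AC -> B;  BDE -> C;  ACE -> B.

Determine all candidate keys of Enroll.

Attributes A, D, E never appear on any right-hand side, so every candidate key must contain {A, D, E}.
{A, D, E}⁺ = {A, D, E}, which is not all of the schema, so we must add further attributes.
{A, B, D, E}⁺: BDE→C adds C → {A, B, C, D, E}. Minimal: {B, D, E}⁺ = {B, C, D, E}; {A, D, E}⁺ = {A, D, E}; {A, B, E}⁺ = {A, B, E}; … — none reach the full schema.
{A, C, D, E}⁺: AC→B adds B → {A, B, C, D, E}. Minimal: {C, D, E}⁺ = {C, D, E}; {A, D, E}⁺ = {A, D, E}; {A, C, E}⁺ = {A, B, C, E}; … — none reach the full schema.
Any other superkey contains one of these as a subset, so there are no further candidate keys.

(A, B, D, E), (A, C, D, E)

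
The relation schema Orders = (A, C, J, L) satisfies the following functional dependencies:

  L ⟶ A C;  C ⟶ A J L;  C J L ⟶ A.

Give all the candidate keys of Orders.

{C}⁺: C→AJL adds A, J, L → {A, C, J, L}.
{L}⁺: L→AC adds A, C; C→AJL adds J → {A, C, J, L}.
Any other superkey contains one of these as a subset, so there are no further candidate keys.

(C), (L)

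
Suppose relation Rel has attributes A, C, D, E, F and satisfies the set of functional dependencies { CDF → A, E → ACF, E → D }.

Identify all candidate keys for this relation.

Attribute E never appears on the right-hand side of any dependency, so E must belong to every candidate key.
{E}⁺ = {A, C, D, E, F}, which is all of the schema, so {E} is the only candidate key.

{E}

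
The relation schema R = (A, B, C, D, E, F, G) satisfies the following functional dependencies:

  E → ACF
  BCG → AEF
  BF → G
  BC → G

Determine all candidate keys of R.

Attributes B, D never appear on any right-hand side, so every candidate key must contain {B, D}.
{B, D}⁺ = {B, D}, which is not all of the schema, so we must add further attributes.
{B, C, D}⁺: BC→G adds G; BCG→AEF adds A, E, F → {A, B, C, D, E, F, G}.
{B, D, E}⁺: E→ACF adds A, C, F; BF→G adds G → {A, B, C, D, E, F, G}.
Any other superkey contains one of these as a subset, so there are no further candidate keys.

(B, C, D), (B, D, E)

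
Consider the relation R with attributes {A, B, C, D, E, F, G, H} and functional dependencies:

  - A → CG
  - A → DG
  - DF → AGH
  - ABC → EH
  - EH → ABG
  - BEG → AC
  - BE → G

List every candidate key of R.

(A, B, F); (A, E, F); (B, D, F); (B, E, F); (D, E, F); (E, F, H)

Attribute F never appears on the right-hand side of any dependency, so F must belong to every candidate key.
{F}⁺ = {F}, which is not all of the schema, so we must add further attributes.
{A, B, F}⁺: A→CG adds C, G; A→DG adds D; DF→AGH adds H; ABC→EH adds E → {A, B, C, D, E, F, G, H}. Minimal: {B, F}⁺ = {B, F}; {A, F}⁺ = {A, C, D, F, G, H}; {A, B}⁺ = {A, B, C, D, E, G, H} — none reach the full schema.
{A, E, F}⁺: A→CG adds C, G; A→DG adds D; DF→AGH adds H; EH→ABG adds B → {A, B, C, D, E, F, G, H}. Minimal: {E, F}⁺ = {E, F}; {A, F}⁺ = {A, C, D, F, G, H}; {A, E}⁺ = {A, C, D, E, G} — none reach the full schema.
{B, D, F}⁺: DF→AGH adds A, G, H; A→CG adds C; ABC→EH adds E → {A, B, C, D, E, F, G, H}. Minimal: {D, F}⁺ = {A, C, D, F, G, H}; {B, F}⁺ = {B, F}; {B, D}⁺ = {B, D} — none reach the full schema.
{B, E, F}⁺: BE→G adds G; BEG→AC adds A, C; A→DG adds D; DF→AGH adds H → {A, B, C, D, E, F, G, H}. Minimal: {E, F}⁺ = {E, F}; {B, F}⁺ = {B, F}; {B, E}⁺ = {A, B, C, D, E, G, H} — none reach the full schema.
{D, E, F}⁺: DF→AGH adds A, G, H; EH→ABG adds B; BEG→AC adds C → {A, B, C, D, E, F, G, H}. Minimal: {E, F}⁺ = {E, F}; {D, F}⁺ = {A, C, D, F, G, H}; {D, E}⁺ = {D, E} — none reach the full schema.
{E, F, H}⁺: EH→ABG adds A, B, G; BEG→AC adds C; A→DG adds D → {A, B, C, D, E, F, G, H}. Minimal: {F, H}⁺ = {F, H}; {E, H}⁺ = {A, B, C, D, E, G, H}; {E, F}⁺ = {E, F} — none reach the full schema.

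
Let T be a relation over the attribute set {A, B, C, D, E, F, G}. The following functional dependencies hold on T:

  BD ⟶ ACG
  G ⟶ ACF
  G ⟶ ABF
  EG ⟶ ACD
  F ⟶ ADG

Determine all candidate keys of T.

Attribute E never appears on the right-hand side of any dependency, so E must belong to every candidate key.
{E}⁺ = {E}, which is not all of the schema, so we must add further attributes.
{E, F}⁺: F→ADG adds A, D, G; G→ACF adds C; G→ABF adds B → {A, B, C, D, E, F, G}.
{E, G}⁺: G→ACF adds A, C, F; G→ABF adds B; EG→ACD adds D → {A, B, C, D, E, F, G}.
{B, D, E}⁺: BD→ACG adds A, C, G; G→ACF adds F → {A, B, C, D, E, F, G}.

{E, F}, {E, G}, {B, D, E}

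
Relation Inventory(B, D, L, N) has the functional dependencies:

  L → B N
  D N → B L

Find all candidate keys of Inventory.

Attribute D never appears on the right-hand side of any dependency, so D must belong to every candidate key.
{D}⁺ = {D}, which is not all of the schema, so we must add further attributes.
{D, L}⁺: L→BN adds B, N → {B, D, L, N}. Minimal: {L}⁺ = {B, L, N}; {D}⁺ = {D} — none reach the full schema.
{D, N}⁺: DN→BL adds B, L → {B, D, L, N}. Minimal: {N}⁺ = {N}; {D}⁺ = {D} — none reach the full schema.
Any other superkey contains one of these as a subset, so there are no further candidate keys.

{D, L}, {D, N}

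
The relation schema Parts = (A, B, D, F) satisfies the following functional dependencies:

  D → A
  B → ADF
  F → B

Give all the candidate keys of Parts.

{B}⁺: B→ADF adds A, D, F → {A, B, D, F}.
{F}⁺: F→B adds B; B→ADF adds A, D → {A, B, D, F}.

{B}, {F}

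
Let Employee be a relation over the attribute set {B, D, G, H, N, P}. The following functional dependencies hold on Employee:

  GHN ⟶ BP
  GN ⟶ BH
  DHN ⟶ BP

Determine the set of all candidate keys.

(D, G, N)

{D, G, N}⁺: GN→BH adds B, H; DHN→BP adds P → {B, D, G, H, N, P}. Minimal: {G, N}⁺ = {B, G, H, N, P}; {D, N}⁺ = {D, N}; {D, G}⁺ = {D, G} — none reach the full schema.
No other minimal superkey exists.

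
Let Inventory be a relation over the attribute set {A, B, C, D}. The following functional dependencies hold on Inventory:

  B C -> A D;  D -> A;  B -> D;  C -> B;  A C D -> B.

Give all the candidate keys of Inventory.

{C}

Attribute C never appears on the right-hand side of any dependency, so C must belong to every candidate key.
{C}⁺ = {A, B, C, D}, which is all of the schema, so {C} is the only candidate key.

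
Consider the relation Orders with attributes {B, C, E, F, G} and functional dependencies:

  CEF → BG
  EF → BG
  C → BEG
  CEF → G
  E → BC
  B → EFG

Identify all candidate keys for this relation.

{B}⁺: B→EFG adds E, F, G; E→BC adds C → {B, C, E, F, G}.
{C}⁺: C→BEG adds B, E, G; B→EFG adds F → {B, C, E, F, G}.
{E}⁺: E→BC adds B, C; B→EFG adds F, G → {B, C, E, F, G}.

(B), (C), (E)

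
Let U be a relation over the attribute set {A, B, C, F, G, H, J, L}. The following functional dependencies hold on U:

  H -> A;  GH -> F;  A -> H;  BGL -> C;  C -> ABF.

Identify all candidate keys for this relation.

(B, G, J, L); (C, G, J, L)

Attributes G, J, L never appear on any right-hand side, so every candidate key must contain {G, J, L}.
{G, J, L}⁺ = {G, J, L}, which is not all of the schema, so we must add further attributes.
{B, G, J, L}⁺: BGL→C adds C; C→ABF adds A, F; A→H adds H → {A, B, C, F, G, H, J, L}. Minimal: {G, J, L}⁺ = {G, J, L}; {B, J, L}⁺ = {B, J, L}; {B, G, L}⁺ = {A, B, C, F, G, H, L}; … — none reach the full schema.
{C, G, J, L}⁺: C→ABF adds A, B, F; A→H adds H → {A, B, C, F, G, H, J, L}. Minimal: {G, J, L}⁺ = {G, J, L}; {C, J, L}⁺ = {A, B, C, F, H, J, L}; {C, G, L}⁺ = {A, B, C, F, G, H, L}; … — none reach the full schema.
Any other superkey contains one of these as a subset, so there are no further candidate keys.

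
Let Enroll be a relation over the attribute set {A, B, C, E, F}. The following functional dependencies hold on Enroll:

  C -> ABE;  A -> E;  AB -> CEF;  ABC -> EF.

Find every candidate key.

{C}⁺: C→ABE adds A, B, E; AB→CEF adds F → {A, B, C, E, F}.
{A, B}⁺: A→E adds E; AB→CEF adds C, F → {A, B, C, E, F}. Minimal: {B}⁺ = {B}; {A}⁺ = {A, E} — none reach the full schema.
Any other superkey contains one of these as a subset, so there are no further candidate keys.

{C}, {A, B}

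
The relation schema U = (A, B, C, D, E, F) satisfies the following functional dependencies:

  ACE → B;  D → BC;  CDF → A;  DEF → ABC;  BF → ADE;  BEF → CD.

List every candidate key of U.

Attribute F never appears on the right-hand side of any dependency, so F must belong to every candidate key.
{F}⁺ = {F}, which is not all of the schema, so we must add further attributes.
{B, F}⁺: BF→ADE adds A, D, E; BEF→CD adds C → {A, B, C, D, E, F}. Minimal: {F}⁺ = {F}; {B}⁺ = {B} — none reach the full schema.
{D, F}⁺: D→BC adds B, C; CDF→A adds A; BF→ADE adds E → {A, B, C, D, E, F}. Minimal: {F}⁺ = {F}; {D}⁺ = {B, C, D} — none reach the full schema.
{A, C, E, F}⁺: ACE→B adds B; BF→ADE adds D → {A, B, C, D, E, F}. Minimal: {C, E, F}⁺ = {C, E, F}; {A, E, F}⁺ = {A, E, F}; {A, C, F}⁺ = {A, C, F}; … — none reach the full schema.

(B, F), (D, F), (A, C, E, F)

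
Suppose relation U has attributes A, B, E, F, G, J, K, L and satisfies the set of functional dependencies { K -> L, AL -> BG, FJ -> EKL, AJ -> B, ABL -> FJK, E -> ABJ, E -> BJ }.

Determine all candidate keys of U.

{A, K}⁺: K→L adds L; AL→BG adds B, G; ABL→FJK adds F, J; FJ→EKL adds E → {A, B, E, F, G, J, K, L}.
{A, L}⁺: AL→BG adds B, G; ABL→FJK adds F, J, K; FJ→EKL adds E → {A, B, E, F, G, J, K, L}.
{E, F}⁺: E→ABJ adds A, B, J; FJ→EKL adds K, L; AL→BG adds G → {A, B, E, F, G, J, K, L}.
{E, K}⁺: K→L adds L; E→ABJ adds A, B, J; AL→BG adds G; ABL→FJK adds F → {A, B, E, F, G, J, K, L}.
{E, L}⁺: E→ABJ adds A, B, J; AL→BG adds G; ABL→FJK adds F, K → {A, B, E, F, G, J, K, L}.
{F, J}⁺: FJ→EKL adds E, K, L; E→ABJ adds A, B; AL→BG adds G → {A, B, E, F, G, J, K, L}.

{A, K}; {A, L}; {E, F}; {E, K}; {E, L}; {F, J}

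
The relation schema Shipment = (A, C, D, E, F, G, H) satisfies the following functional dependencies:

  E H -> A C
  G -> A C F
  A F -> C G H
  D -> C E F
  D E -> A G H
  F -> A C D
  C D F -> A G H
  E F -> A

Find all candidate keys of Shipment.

{D}⁺: D→CEF adds C, E, F; DE→AGH adds A, G, H → {A, C, D, E, F, G, H}.
{F}⁺: F→ACD adds A, C, D; CDF→AGH adds G, H; D→CEF adds E → {A, C, D, E, F, G, H}.
{G}⁺: G→ACF adds A, C, F; AF→CGH adds H; F→ACD adds D; D→CEF adds E → {A, C, D, E, F, G, H}.
Any other superkey contains one of these as a subset, so there are no further candidate keys.

(D); (F); (G)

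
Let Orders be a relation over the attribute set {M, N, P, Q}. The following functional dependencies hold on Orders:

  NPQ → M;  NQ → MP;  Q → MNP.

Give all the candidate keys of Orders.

Attribute Q never appears on the right-hand side of any dependency, so Q must belong to every candidate key.
{Q}⁺ = {M, N, P, Q}, which is all of the schema, so {Q} is the only candidate key.

(Q)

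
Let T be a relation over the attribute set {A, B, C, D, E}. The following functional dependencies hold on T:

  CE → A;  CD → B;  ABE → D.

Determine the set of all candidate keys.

Attributes C, E never appear on any right-hand side, so every candidate key must contain {C, E}.
{C, E}⁺ = {A, C, E}, which is not all of the schema, so we must add further attributes.
{B, C, E}⁺: CE→A adds A; ABE→D adds D → {A, B, C, D, E}.
{C, D, E}⁺: CE→A adds A; CD→B adds B → {A, B, C, D, E}.
Any other superkey contains one of these as a subset, so there are no further candidate keys.

{B, C, E}; {C, D, E}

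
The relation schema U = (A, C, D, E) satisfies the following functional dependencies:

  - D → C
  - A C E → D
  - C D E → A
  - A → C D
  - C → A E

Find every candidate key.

A, C, D

{A}⁺: A→CD adds C, D; C→AE adds E → {A, C, D, E}.
{C}⁺: C→AE adds A, E; ACE→D adds D → {A, C, D, E}.
{D}⁺: D→C adds C; C→AE adds A, E → {A, C, D, E}.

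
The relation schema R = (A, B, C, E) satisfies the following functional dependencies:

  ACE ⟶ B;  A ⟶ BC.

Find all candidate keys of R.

{A, E}

{A, E}⁺: A→BC adds B, C → {A, B, C, E}. Minimal: {E}⁺ = {E}; {A}⁺ = {A, B, C} — none reach the full schema.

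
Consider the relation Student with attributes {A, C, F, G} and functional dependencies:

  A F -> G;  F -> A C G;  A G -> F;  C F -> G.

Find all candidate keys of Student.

{F}⁺: F→ACG adds A, C, G → {A, C, F, G}.
{A, G}⁺: AG→F adds F; F→ACG adds C → {A, C, F, G}. Minimal: {G}⁺ = {G}; {A}⁺ = {A} — none reach the full schema.
Any other superkey contains one of these as a subset, so there are no further candidate keys.

F, AG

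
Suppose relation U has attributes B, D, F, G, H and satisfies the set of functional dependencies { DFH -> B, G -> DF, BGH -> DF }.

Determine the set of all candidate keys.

{G, H}

{G, H}⁺: G→DF adds D, F; DFH→B adds B → {B, D, F, G, H}. Minimal: {H}⁺ = {H}; {G}⁺ = {D, F, G} — none reach the full schema.
No other minimal superkey exists.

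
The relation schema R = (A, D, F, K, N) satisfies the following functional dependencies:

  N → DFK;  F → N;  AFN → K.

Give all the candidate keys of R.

Attribute A never appears on the right-hand side of any dependency, so A must belong to every candidate key.
{A}⁺ = {A}, which is not all of the schema, so we must add further attributes.
{A, F}⁺: F→N adds N; AFN→K adds K; N→DFK adds D → {A, D, F, K, N}.
{A, N}⁺: N→DFK adds D, F, K → {A, D, F, K, N}.
Any other superkey contains one of these as a subset, so there are no further candidate keys.

(A, F), (A, N)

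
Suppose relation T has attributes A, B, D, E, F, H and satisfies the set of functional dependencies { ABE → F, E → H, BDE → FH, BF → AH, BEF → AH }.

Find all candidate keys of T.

BDE

{B, D, E}⁺: E→H adds H; BDE→FH adds F; BF→AH adds A → {A, B, D, E, F, H}. Minimal: {D, E}⁺ = {D, E, H}; {B, E}⁺ = {B, E, H}; {B, D}⁺ = {B, D} — none reach the full schema.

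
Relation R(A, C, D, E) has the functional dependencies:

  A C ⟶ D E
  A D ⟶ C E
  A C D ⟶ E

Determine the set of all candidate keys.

{A, C}, {A, D}

Attribute A never appears on the right-hand side of any dependency, so A must belong to every candidate key.
{A}⁺ = {A}, which is not all of the schema, so we must add further attributes.
{A, C}⁺: AC→DE adds D, E → {A, C, D, E}. Minimal: {C}⁺ = {C}; {A}⁺ = {A} — none reach the full schema.
{A, D}⁺: AD→CE adds C, E → {A, C, D, E}. Minimal: {D}⁺ = {D}; {A}⁺ = {A} — none reach the full schema.
Any other superkey contains one of these as a subset, so there are no further candidate keys.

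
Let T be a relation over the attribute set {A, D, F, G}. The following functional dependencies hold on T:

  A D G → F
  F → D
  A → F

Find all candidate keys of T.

(A, G)

Attributes A, G never appear on any right-hand side, so every candidate key must contain {A, G}.
{A, G}⁺ = {A, D, F, G}, which is all of the schema, so {A, G} is the only candidate key.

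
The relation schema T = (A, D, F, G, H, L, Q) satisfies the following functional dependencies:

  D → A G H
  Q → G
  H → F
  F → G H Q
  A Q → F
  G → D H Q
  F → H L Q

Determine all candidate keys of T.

{D}⁺: D→AGH adds A, G, H; H→F adds F; F→GHQ adds Q; F→HLQ adds L → {A, D, F, G, H, L, Q}.
{F}⁺: F→GHQ adds G, H, Q; G→DHQ adds D; F→HLQ adds L; D→AGH adds A → {A, D, F, G, H, L, Q}.
{G}⁺: G→DHQ adds D, H, Q; D→AGH adds A; H→F adds F; F→HLQ adds L → {A, D, F, G, H, L, Q}.
{H}⁺: H→F adds F; F→GHQ adds G, Q; G→DHQ adds D; F→HLQ adds L; D→AGH adds A → {A, D, F, G, H, L, Q}.
{Q}⁺: Q→G adds G; G→DHQ adds D, H; D→AGH adds A; H→F adds F; F→HLQ adds L → {A, D, F, G, H, L, Q}.
Any other superkey contains one of these as a subset, so there are no further candidate keys.

{D}; {F}; {G}; {H}; {Q}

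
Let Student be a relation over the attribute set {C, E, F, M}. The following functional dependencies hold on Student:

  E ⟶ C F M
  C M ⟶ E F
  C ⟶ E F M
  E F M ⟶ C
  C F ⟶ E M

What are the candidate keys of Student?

{C}⁺: C→EFM adds E, F, M → {C, E, F, M}.
{E}⁺: E→CFM adds C, F, M → {C, E, F, M}.
Any other superkey contains one of these as a subset, so there are no further candidate keys.

{C}; {E}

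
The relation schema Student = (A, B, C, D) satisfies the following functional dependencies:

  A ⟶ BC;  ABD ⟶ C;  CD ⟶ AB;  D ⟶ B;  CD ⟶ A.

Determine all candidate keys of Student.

Attribute D never appears on the right-hand side of any dependency, so D must belong to every candidate key.
{D}⁺ = {B, D}, which is not all of the schema, so we must add further attributes.
{A, D}⁺: A→BC adds B, C → {A, B, C, D}.
{C, D}⁺: CD→AB adds A, B → {A, B, C, D}.
Any other superkey contains one of these as a subset, so there are no further candidate keys.

{A, D}; {C, D}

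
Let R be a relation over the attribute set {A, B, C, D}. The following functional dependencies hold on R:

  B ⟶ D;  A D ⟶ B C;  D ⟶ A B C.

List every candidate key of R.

{B}⁺: B→D adds D; D→ABC adds A, C → {A, B, C, D}.
{D}⁺: D→ABC adds A, B, C → {A, B, C, D}.
Any other superkey contains one of these as a subset, so there are no further candidate keys.

B; D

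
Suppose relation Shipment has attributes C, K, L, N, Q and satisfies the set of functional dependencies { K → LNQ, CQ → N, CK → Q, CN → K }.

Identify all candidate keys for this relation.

(C, K), (C, N), (C, Q)

Attribute C never appears on the right-hand side of any dependency, so C must belong to every candidate key.
{C}⁺ = {C}, which is not all of the schema, so we must add further attributes.
{C, K}⁺: K→LNQ adds L, N, Q → {C, K, L, N, Q}. Minimal: {K}⁺ = {K, L, N, Q}; {C}⁺ = {C} — none reach the full schema.
{C, N}⁺: CN→K adds K; K→LNQ adds L, Q → {C, K, L, N, Q}. Minimal: {N}⁺ = {N}; {C}⁺ = {C} — none reach the full schema.
{C, Q}⁺: CQ→N adds N; CN→K adds K; K→LNQ adds L → {C, K, L, N, Q}. Minimal: {Q}⁺ = {Q}; {C}⁺ = {C} — none reach the full schema.
Any other superkey contains one of these as a subset, so there are no further candidate keys.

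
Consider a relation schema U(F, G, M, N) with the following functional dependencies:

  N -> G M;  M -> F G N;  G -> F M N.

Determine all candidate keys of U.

{G}⁺: G→FMN adds F, M, N → {F, G, M, N}.
{M}⁺: M→FGN adds F, G, N → {F, G, M, N}.
{N}⁺: N→GM adds G, M; M→FGN adds F → {F, G, M, N}.
Any other superkey contains one of these as a subset, so there are no further candidate keys.

(G); (M); (N)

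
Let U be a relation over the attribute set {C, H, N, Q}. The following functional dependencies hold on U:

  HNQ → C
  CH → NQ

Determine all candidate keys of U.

CH; HNQ

Attribute H never appears on the right-hand side of any dependency, so H must belong to every candidate key.
{H}⁺ = {H}, which is not all of the schema, so we must add further attributes.
{C, H}⁺: CH→NQ adds N, Q → {C, H, N, Q}. Minimal: {H}⁺ = {H}; {C}⁺ = {C} — none reach the full schema.
{H, N, Q}⁺: HNQ→C adds C → {C, H, N, Q}. Minimal: {N, Q}⁺ = {N, Q}; {H, Q}⁺ = {H, Q}; {H, N}⁺ = {H, N} — none reach the full schema.
Any other superkey contains one of these as a subset, so there are no further candidate keys.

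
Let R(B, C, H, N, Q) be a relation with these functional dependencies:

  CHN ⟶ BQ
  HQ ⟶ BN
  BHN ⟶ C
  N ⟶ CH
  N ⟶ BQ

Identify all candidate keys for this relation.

{N}⁺: N→CH adds C, H; N→BQ adds B, Q → {B, C, H, N, Q}.
{H, Q}⁺: HQ→BN adds B, N; BHN→C adds C → {B, C, H, N, Q}. Minimal: {Q}⁺ = {Q}; {H}⁺ = {H} — none reach the full schema.
Any other superkey contains one of these as a subset, so there are no further candidate keys.

{N}, {H, Q}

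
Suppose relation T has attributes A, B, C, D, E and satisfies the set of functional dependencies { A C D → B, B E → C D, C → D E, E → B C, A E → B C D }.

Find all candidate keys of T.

{A, C}; {A, E}

{A, C}⁺: C→DE adds D, E; E→BC adds B → {A, B, C, D, E}.
{A, E}⁺: E→BC adds B, C; AE→BCD adds D → {A, B, C, D, E}.
Any other superkey contains one of these as a subset, so there are no further candidate keys.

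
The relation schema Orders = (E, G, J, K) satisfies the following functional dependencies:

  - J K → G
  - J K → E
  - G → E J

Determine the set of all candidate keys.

Attribute K never appears on the right-hand side of any dependency, so K must belong to every candidate key.
{K}⁺ = {K}, which is not all of the schema, so we must add further attributes.
{G, K}⁺: G→EJ adds E, J → {E, G, J, K}. Minimal: {K}⁺ = {K}; {G}⁺ = {E, G, J} — none reach the full schema.
{J, K}⁺: JK→G adds G; JK→E adds E → {E, G, J, K}. Minimal: {K}⁺ = {K}; {J}⁺ = {J} — none reach the full schema.
Any other superkey contains one of these as a subset, so there are no further candidate keys.

{G, K}; {J, K}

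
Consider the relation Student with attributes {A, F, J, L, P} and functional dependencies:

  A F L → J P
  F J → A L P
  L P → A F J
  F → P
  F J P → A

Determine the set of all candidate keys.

{F, J}⁺: FJ→ALP adds A, L, P → {A, F, J, L, P}.
{F, L}⁺: F→P adds P; LP→AFJ adds A, J → {A, F, J, L, P}.
{L, P}⁺: LP→AFJ adds A, F, J → {A, F, J, L, P}.
Any other superkey contains one of these as a subset, so there are no further candidate keys.

{F, J}, {F, L}, {L, P}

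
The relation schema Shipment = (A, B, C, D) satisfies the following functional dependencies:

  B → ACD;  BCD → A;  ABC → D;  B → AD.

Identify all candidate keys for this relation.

{B}⁺: B→ACD adds A, C, D → {A, B, C, D}.
No other minimal superkey exists.

B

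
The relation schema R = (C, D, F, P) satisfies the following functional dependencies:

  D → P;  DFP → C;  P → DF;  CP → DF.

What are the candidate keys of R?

(D); (P)

{D}⁺: D→P adds P; P→DF adds F; DFP→C adds C → {C, D, F, P}.
{P}⁺: P→DF adds D, F; DFP→C adds C → {C, D, F, P}.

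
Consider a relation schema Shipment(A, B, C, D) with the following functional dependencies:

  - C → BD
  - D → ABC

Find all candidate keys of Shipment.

{C}, {D}

{C}⁺: C→BD adds B, D; D→ABC adds A → {A, B, C, D}.
{D}⁺: D→ABC adds A, B, C → {A, B, C, D}.
Any other superkey contains one of these as a subset, so there are no further candidate keys.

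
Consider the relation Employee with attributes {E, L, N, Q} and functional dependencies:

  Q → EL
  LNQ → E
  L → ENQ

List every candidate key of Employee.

{L}, {Q}

{L}⁺: L→ENQ adds E, N, Q → {E, L, N, Q}.
{Q}⁺: Q→EL adds E, L; L→ENQ adds N → {E, L, N, Q}.
Any other superkey contains one of these as a subset, so there are no further candidate keys.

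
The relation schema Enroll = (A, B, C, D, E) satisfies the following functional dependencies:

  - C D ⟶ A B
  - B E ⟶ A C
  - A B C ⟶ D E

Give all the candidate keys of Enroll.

{B, E}, {C, D}, {A, B, C}

{B, E}⁺: BE→AC adds A, C; ABC→DE adds D → {A, B, C, D, E}. Minimal: {E}⁺ = {E}; {B}⁺ = {B} — none reach the full schema.
{C, D}⁺: CD→AB adds A, B; ABC→DE adds E → {A, B, C, D, E}. Minimal: {D}⁺ = {D}; {C}⁺ = {C} — none reach the full schema.
{A, B, C}⁺: ABC→DE adds D, E → {A, B, C, D, E}. Minimal: {B, C}⁺ = {B, C}; {A, C}⁺ = {A, C}; {A, B}⁺ = {A, B} — none reach the full schema.
Any other superkey contains one of these as a subset, so there are no further candidate keys.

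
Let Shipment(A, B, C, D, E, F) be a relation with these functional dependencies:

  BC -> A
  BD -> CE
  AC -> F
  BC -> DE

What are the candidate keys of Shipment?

{B, C}⁺: BC→A adds A; AC→F adds F; BC→DE adds D, E → {A, B, C, D, E, F}.
{B, D}⁺: BD→CE adds C, E; BC→A adds A; AC→F adds F → {A, B, C, D, E, F}.
Any other superkey contains one of these as a subset, so there are no further candidate keys.

{B, C}; {B, D}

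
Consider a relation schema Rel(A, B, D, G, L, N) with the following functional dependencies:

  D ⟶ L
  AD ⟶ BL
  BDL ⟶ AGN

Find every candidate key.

Attribute D never appears on the right-hand side of any dependency, so D must belong to every candidate key.
{D}⁺ = {D, L}, which is not all of the schema, so we must add further attributes.
{A, D}⁺: D→L adds L; AD→BL adds B; BDL→AGN adds G, N → {A, B, D, G, L, N}.
{B, D}⁺: D→L adds L; BDL→AGN adds A, G, N → {A, B, D, G, L, N}.
Any other superkey contains one of these as a subset, so there are no further candidate keys.

AD, BD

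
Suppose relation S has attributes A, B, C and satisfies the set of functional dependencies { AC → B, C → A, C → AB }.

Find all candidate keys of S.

Attribute C never appears on the right-hand side of any dependency, so C must belong to every candidate key.
{C}⁺ = {A, B, C}, which is all of the schema, so {C} is the only candidate key.

(C)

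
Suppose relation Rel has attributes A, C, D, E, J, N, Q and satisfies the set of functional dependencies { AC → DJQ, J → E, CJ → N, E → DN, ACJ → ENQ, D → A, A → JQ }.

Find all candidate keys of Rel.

AC, CD, CE, CJ

Attribute C never appears on the right-hand side of any dependency, so C must belong to every candidate key.
{C}⁺ = {C}, which is not all of the schema, so we must add further attributes.
{A, C}⁺: AC→DJQ adds D, J, Q; J→E adds E; CJ→N adds N → {A, C, D, E, J, N, Q}. Minimal: {C}⁺ = {C}; {A}⁺ = {A, D, E, J, N, Q} — none reach the full schema.
{C, D}⁺: D→A adds A; A→JQ adds J, Q; J→E adds E; CJ→N adds N → {A, C, D, E, J, N, Q}. Minimal: {D}⁺ = {A, D, E, J, N, Q}; {C}⁺ = {C} — none reach the full schema.
{C, E}⁺: E→DN adds D, N; D→A adds A; A→JQ adds J, Q → {A, C, D, E, J, N, Q}. Minimal: {E}⁺ = {A, D, E, J, N, Q}; {C}⁺ = {C} — none reach the full schema.
{C, J}⁺: J→E adds E; CJ→N adds N; E→DN adds D; D→A adds A; A→JQ adds Q → {A, C, D, E, J, N, Q}. Minimal: {J}⁺ = {A, D, E, J, N, Q}; {C}⁺ = {C} — none reach the full schema.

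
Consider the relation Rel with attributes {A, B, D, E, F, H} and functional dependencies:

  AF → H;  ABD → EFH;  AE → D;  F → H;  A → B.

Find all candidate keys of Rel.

{A, D}, {A, E}

Attribute A never appears on the right-hand side of any dependency, so A must belong to every candidate key.
{A}⁺ = {A, B}, which is not all of the schema, so we must add further attributes.
{A, D}⁺: A→B adds B; ABD→EFH adds E, F, H → {A, B, D, E, F, H}. Minimal: {D}⁺ = {D}; {A}⁺ = {A, B} — none reach the full schema.
{A, E}⁺: AE→D adds D; A→B adds B; ABD→EFH adds F, H → {A, B, D, E, F, H}. Minimal: {E}⁺ = {E}; {A}⁺ = {A, B} — none reach the full schema.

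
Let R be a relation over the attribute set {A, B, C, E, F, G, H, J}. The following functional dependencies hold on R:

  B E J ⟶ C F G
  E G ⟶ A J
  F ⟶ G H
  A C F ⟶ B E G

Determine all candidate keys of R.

{A, C, F}; {B, E, F}; {B, E, G}; {B, E, J}; {C, E, F}

{A, C, F}⁺: F→GH adds G, H; ACF→BEG adds B, E; EG→AJ adds J → {A, B, C, E, F, G, H, J}.
{B, E, F}⁺: F→GH adds G, H; EG→AJ adds A, J; BEJ→CFG adds C → {A, B, C, E, F, G, H, J}.
{B, E, G}⁺: EG→AJ adds A, J; BEJ→CFG adds C, F; F→GH adds H → {A, B, C, E, F, G, H, J}.
{B, E, J}⁺: BEJ→CFG adds C, F, G; EG→AJ adds A; F→GH adds H → {A, B, C, E, F, G, H, J}.
{C, E, F}⁺: F→GH adds G, H; EG→AJ adds A, J; ACF→BEG adds B → {A, B, C, E, F, G, H, J}.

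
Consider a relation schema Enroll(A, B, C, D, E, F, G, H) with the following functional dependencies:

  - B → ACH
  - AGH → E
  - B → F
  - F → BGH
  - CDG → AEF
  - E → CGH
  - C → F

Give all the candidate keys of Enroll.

{B, D}⁺: B→ACH adds A, C, H; B→F adds F; F→BGH adds G; CDG→AEF adds E → {A, B, C, D, E, F, G, H}. Minimal: {D}⁺ = {D}; {B}⁺ = {A, B, C, E, F, G, H} — none reach the full schema.
{C, D}⁺: C→F adds F; F→BGH adds B, G, H; CDG→AEF adds A, E → {A, B, C, D, E, F, G, H}. Minimal: {D}⁺ = {D}; {C}⁺ = {A, B, C, E, F, G, H} — none reach the full schema.
{D, E}⁺: E→CGH adds C, G, H; C→F adds F; F→BGH adds B; CDG→AEF adds A → {A, B, C, D, E, F, G, H}. Minimal: {E}⁺ = {A, B, C, E, F, G, H}; {D}⁺ = {D} — none reach the full schema.
{D, F}⁺: F→BGH adds B, G, H; B→ACH adds A, C; AGH→E adds E → {A, B, C, D, E, F, G, H}. Minimal: {F}⁺ = {A, B, C, E, F, G, H}; {D}⁺ = {D} — none reach the full schema.
{A, D, G, H}⁺: AGH→E adds E; E→CGH adds C; C→F adds F; F→BGH adds B → {A, B, C, D, E, F, G, H}. Minimal: {D, G, H}⁺ = {D, G, H}; {A, G, H}⁺ = {A, B, C, E, F, G, H}; {A, D, H}⁺ = {A, D, H}; … — none reach the full schema.

{B, D}, {C, D}, {D, E}, {D, F}, {A, D, G, H}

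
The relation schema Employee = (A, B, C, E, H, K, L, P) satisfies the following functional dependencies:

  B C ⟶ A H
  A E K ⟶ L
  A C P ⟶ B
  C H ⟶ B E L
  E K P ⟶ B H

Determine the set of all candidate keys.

Attributes C, K, P never appear on any right-hand side, so every candidate key must contain {C, K, P}.
{C, K, P}⁺ = {C, K, P}, which is not all of the schema, so we must add further attributes.
{A, C, K, P}⁺: ACP→B adds B; BC→AH adds H; CH→BEL adds E, L → {A, B, C, E, H, K, L, P}. Minimal: {C, K, P}⁺ = {C, K, P}; {A, K, P}⁺ = {A, K, P}; {A, C, P}⁺ = {A, B, C, E, H, L, P}; … — none reach the full schema.
{B, C, K, P}⁺: BC→AH adds A, H; CH→BEL adds E, L → {A, B, C, E, H, K, L, P}. Minimal: {C, K, P}⁺ = {C, K, P}; {B, K, P}⁺ = {B, K, P}; {B, C, P}⁺ = {A, B, C, E, H, L, P}; … — none reach the full schema.
{C, E, K, P}⁺: EKP→BH adds B, H; BC→AH adds A; AEK→L adds L → {A, B, C, E, H, K, L, P}. Minimal: {E, K, P}⁺ = {B, E, H, K, P}; {C, K, P}⁺ = {C, K, P}; {C, E, P}⁺ = {C, E, P}; … — none reach the full schema.
{C, H, K, P}⁺: CH→BEL adds B, E, L; BC→AH adds A → {A, B, C, E, H, K, L, P}. Minimal: {H, K, P}⁺ = {H, K, P}; {C, K, P}⁺ = {C, K, P}; {C, H, P}⁺ = {A, B, C, E, H, L, P}; … — none reach the full schema.

{A, C, K, P}; {B, C, K, P}; {C, E, K, P}; {C, H, K, P}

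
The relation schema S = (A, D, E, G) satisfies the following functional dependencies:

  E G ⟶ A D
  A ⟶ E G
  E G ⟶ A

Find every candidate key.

{A}⁺: A→EG adds E, G; EG→AD adds D → {A, D, E, G}.
{E, G}⁺: EG→AD adds A, D → {A, D, E, G}.
Any other superkey contains one of these as a subset, so there are no further candidate keys.

A, EG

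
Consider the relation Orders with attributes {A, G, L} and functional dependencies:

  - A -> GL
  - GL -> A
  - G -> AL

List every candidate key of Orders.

A, G

{A}⁺: A→GL adds G, L → {A, G, L}.
{G}⁺: G→AL adds A, L → {A, G, L}.
Any other superkey contains one of these as a subset, so there are no further candidate keys.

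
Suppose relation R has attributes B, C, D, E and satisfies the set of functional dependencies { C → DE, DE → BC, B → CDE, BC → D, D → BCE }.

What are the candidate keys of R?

B, C, D

{B}⁺: B→CDE adds C, D, E → {B, C, D, E}.
{C}⁺: C→DE adds D, E; DE→BC adds B → {B, C, D, E}.
{D}⁺: D→BCE adds B, C, E → {B, C, D, E}.
Any other superkey contains one of these as a subset, so there are no further candidate keys.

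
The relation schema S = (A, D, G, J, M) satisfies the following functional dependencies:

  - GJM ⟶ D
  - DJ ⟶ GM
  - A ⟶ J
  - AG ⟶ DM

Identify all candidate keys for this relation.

(A, D), (A, G)

Attribute A never appears on the right-hand side of any dependency, so A must belong to every candidate key.
{A}⁺ = {A, J}, which is not all of the schema, so we must add further attributes.
{A, D}⁺: A→J adds J; DJ→GM adds G, M → {A, D, G, J, M}.
{A, G}⁺: A→J adds J; AG→DM adds D, M → {A, D, G, J, M}.
Any other superkey contains one of these as a subset, so there are no further candidate keys.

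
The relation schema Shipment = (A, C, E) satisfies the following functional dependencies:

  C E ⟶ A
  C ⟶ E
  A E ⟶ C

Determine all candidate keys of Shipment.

{C}⁺: C→E adds E; CE→A adds A → {A, C, E}.
{A, E}⁺: AE→C adds C → {A, C, E}.
Any other superkey contains one of these as a subset, so there are no further candidate keys.

{C}; {A, E}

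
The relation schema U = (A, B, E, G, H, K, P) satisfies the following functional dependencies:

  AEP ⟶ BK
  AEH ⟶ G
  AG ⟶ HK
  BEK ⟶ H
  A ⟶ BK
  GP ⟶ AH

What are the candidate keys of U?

(A, E, P); (E, G, P)

Attributes E, P never appear on any right-hand side, so every candidate key must contain {E, P}.
{E, P}⁺ = {E, P}, which is not all of the schema, so we must add further attributes.
{A, E, P}⁺: AEP→BK adds B, K; BEK→H adds H; AEH→G adds G → {A, B, E, G, H, K, P}. Minimal: {E, P}⁺ = {E, P}; {A, P}⁺ = {A, B, K, P}; {A, E}⁺ = {A, B, E, G, H, K} — none reach the full schema.
{E, G, P}⁺: GP→AH adds A, H; AEP→BK adds B, K → {A, B, E, G, H, K, P}. Minimal: {G, P}⁺ = {A, B, G, H, K, P}; {E, P}⁺ = {E, P}; {E, G}⁺ = {E, G} — none reach the full schema.
Any other superkey contains one of these as a subset, so there are no further candidate keys.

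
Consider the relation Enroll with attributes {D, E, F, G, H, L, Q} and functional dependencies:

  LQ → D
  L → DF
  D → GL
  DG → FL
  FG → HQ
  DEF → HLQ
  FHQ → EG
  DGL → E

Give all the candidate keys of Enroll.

{D}, {L}

{D}⁺: D→GL adds G, L; DG→FL adds F; FG→HQ adds H, Q; FHQ→EG adds E → {D, E, F, G, H, L, Q}.
{L}⁺: L→DF adds D, F; D→GL adds G; FG→HQ adds H, Q; FHQ→EG adds E → {D, E, F, G, H, L, Q}.
Any other superkey contains one of these as a subset, so there are no further candidate keys.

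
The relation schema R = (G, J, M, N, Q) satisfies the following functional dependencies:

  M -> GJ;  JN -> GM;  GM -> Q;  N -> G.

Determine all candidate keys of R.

Attribute N never appears on the right-hand side of any dependency, so N must belong to every candidate key.
{N}⁺ = {G, N}, which is not all of the schema, so we must add further attributes.
{J, N}⁺: JN→GM adds G, M; GM→Q adds Q → {G, J, M, N, Q}. Minimal: {N}⁺ = {G, N}; {J}⁺ = {J} — none reach the full schema.
{M, N}⁺: M→GJ adds G, J; GM→Q adds Q → {G, J, M, N, Q}. Minimal: {N}⁺ = {G, N}; {M}⁺ = {G, J, M, Q} — none reach the full schema.
Any other superkey contains one of these as a subset, so there are no further candidate keys.

{J, N}; {M, N}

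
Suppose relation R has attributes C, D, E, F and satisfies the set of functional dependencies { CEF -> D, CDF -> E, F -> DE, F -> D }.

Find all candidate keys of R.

CF

Attributes C, F never appear on any right-hand side, so every candidate key must contain {C, F}.
{C, F}⁺ = {C, D, E, F}, which is all of the schema, so {C, F} is the only candidate key.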